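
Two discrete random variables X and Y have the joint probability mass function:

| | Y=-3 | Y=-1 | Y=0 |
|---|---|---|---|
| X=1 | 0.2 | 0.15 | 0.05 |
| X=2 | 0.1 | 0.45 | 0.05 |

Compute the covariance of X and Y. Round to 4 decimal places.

E[X] = 1.6,  E[Y] = -1.5
E[XY] = -2.25
Cov(X,Y) = E[XY] − E[X]E[Y] = -2.25 − (1.6)(-1.5) = 0.15

0.1500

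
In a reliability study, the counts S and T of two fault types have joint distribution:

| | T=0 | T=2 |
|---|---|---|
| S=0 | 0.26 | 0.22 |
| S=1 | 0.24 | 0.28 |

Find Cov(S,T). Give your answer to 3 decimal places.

E[S] = 0.52,  E[T] = 1
E[ST] = 0.56
Cov(S,T) = E[ST] − E[S]E[T] = 0.56 − (0.52)(1) = 0.04

0.040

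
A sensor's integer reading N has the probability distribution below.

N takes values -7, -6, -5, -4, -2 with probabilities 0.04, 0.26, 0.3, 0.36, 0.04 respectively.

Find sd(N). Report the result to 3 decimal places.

E[N] = (-7)(0.04) + (-6)(0.26) + (-5)(0.3) + (-4)(0.36) + (-2)(0.04) = -4.86
E[N²] = (-7)²(0.04) + (-6)²(0.26) + (-5)²(0.3) + (-4)²(0.36) + (-2)²(0.04) = 24.74
Var(N) = E[N²] − (E[N])² = 24.74 − (-4.86)² = 1.1204
sd(N) = √1.1204 ≈ 1.058

1.058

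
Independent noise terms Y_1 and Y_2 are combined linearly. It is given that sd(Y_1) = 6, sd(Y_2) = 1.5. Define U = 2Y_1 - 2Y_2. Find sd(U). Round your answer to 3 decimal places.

12.369

var(Y_1) = 36, var(Y_2) = 2.25
By independence, var(U) = (2)²var(Y_1) + (-2)²var(Y_2)
= (2)²·36 + (-2)²·2.25 = 153
sd(U) = √153 ≈ 12.369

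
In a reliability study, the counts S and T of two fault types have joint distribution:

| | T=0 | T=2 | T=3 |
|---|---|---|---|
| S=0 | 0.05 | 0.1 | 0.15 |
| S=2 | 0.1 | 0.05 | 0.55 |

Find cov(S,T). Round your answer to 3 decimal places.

E[S] = 1.4,  E[T] = 2.4
E[ST] = 3.5
cov(S,T) = E[ST] − E[S]E[T] = 3.5 − (1.4)(2.4) = 0.14

0.140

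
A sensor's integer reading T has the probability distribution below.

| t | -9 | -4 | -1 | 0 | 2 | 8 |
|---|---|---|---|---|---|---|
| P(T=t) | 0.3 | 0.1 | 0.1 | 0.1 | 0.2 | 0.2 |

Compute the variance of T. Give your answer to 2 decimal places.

38.16

E[T] = (-9)(0.3) + (-4)(0.1) + (-1)(0.1) + (0)(0.1) + (2)(0.2) + (8)(0.2) = -1.2
E[T²] = (-9)²(0.3) + (-4)²(0.1) + (-1)²(0.1) + (0)²(0.1) + (2)²(0.2) + (8)²(0.2) = 39.6
Var(T) = E[T²] − (E[T])² = 39.6 − (-1.2)² = 38.16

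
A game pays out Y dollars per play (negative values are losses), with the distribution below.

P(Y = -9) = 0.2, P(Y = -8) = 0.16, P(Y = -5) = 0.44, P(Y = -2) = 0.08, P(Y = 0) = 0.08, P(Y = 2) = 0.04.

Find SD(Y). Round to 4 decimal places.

3.0316

E[Y] = (-9)(0.2) + (-8)(0.16) + (-5)(0.44) + (-2)(0.08) + (0)(0.08) + (2)(0.04) = -5.36
E[Y²] = (-9)²(0.2) + (-8)²(0.16) + (-5)²(0.44) + (-2)²(0.08) + (0)²(0.08) + (2)²(0.04) = 37.92
Var(Y) = E[Y²] − (E[Y])² = 37.92 − (-5.36)² = 9.1904
SD(Y) = √9.1904 ≈ 3.0316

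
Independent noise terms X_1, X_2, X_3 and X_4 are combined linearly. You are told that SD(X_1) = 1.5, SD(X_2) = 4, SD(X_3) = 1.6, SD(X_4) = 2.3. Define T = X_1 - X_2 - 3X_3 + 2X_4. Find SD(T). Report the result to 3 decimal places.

7.903

Var(X_1) = 2.25, Var(X_2) = 16, Var(X_3) = 2.56, Var(X_4) = 5.29
By independence, Var(T) = (1)²Var(X_1) + (-1)²Var(X_2) + (-3)²Var(X_3) + (2)²Var(X_4)
= (1)²·2.25 + (-1)²·16 + (-3)²·2.56 + (2)²·5.29 = 62.45
SD(T) = √62.45 ≈ 7.903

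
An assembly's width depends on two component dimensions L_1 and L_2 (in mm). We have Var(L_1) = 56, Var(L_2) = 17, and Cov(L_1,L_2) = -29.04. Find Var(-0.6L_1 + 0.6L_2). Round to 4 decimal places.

Var(-0.6L_1 + 0.6L_2) = (-0.6)²·Var(L_1) + (0.6)²·Var(L_2) + 2·(-0.6)·(0.6)·Cov(L_1,L_2)
= 0.36·56 + 0.36·17 + -0.72·-29.04 = 47.1888

47.1888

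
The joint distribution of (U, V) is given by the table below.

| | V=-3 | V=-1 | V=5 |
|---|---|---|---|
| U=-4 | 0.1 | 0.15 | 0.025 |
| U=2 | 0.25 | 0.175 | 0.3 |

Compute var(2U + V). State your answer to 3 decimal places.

E[U] = 0.35,  E[V] = 0.25,  E[UV] = 2.45
var(U) = 7.3 − (0.35)² = 7.1775;  var(V) = 11.6 − (0.25)² = 11.5375
Cov(U,V) = 2.45 − (0.35)(0.25) = 2.3625
var(2U + V) = (2)²·7.1775 + (1)²·11.5375 + 2·(2)·(1)·2.3625 = 49.6975

49.698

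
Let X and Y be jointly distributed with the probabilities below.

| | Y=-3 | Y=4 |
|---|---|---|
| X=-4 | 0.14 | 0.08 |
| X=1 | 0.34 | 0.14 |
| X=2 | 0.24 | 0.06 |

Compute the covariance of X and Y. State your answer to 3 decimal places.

-0.812

E[X] = 0.2,  E[Y] = -1.04
E[XY] = -1.02
Cov(X,Y) = E[XY] − E[X]E[Y] = -1.02 − (0.2)(-1.04) = -0.812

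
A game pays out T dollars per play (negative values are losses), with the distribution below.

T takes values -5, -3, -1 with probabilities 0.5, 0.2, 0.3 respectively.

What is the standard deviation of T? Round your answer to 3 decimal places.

E[T] = (-5)(0.5) + (-3)(0.2) + (-1)(0.3) = -3.4
E[T²] = (-5)²(0.5) + (-3)²(0.2) + (-1)²(0.3) = 14.6
Var(T) = E[T²] − (E[T])² = 14.6 − (-3.4)² = 3.04
SD(T) = √3.04 ≈ 1.744

1.744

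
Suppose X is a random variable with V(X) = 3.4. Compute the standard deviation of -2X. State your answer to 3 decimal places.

V(-2X) = (-2)²·3.4 = 13.6
σ(-2X) = √13.6 ≈ 3.688

3.688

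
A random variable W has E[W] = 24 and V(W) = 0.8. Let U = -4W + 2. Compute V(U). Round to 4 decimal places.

V(-4W + 2) = (-4)²·V(W) = 16·0.8 = 12.8

12.8000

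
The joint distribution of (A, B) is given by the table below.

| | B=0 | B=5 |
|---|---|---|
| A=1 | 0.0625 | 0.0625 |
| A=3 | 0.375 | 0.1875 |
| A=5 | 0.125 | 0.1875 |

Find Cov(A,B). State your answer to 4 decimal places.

0.4297

E[A] = 3.375,  E[B] = 2.1875
E[AB] = 7.8125
Cov(A,B) = E[AB] − E[A]E[B] = 7.8125 − (3.375)(2.1875) = 0.4296875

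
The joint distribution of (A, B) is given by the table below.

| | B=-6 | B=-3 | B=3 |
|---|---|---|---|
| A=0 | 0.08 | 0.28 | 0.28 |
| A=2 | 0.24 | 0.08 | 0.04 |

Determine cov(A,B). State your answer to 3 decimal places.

-1.651

E[A] = 0.72,  E[B] = -2.04
E[AB] = -3.12
cov(A,B) = E[AB] − E[A]E[B] = -3.12 − (0.72)(-2.04) = -1.6512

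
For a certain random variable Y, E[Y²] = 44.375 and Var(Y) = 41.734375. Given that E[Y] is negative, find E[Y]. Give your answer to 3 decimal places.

(E[Y])² = E[Y²] − Var(Y) = 44.375 − 41.734375 = 2.640625
E[Y] = −√2.640625 = -1.625

-1.625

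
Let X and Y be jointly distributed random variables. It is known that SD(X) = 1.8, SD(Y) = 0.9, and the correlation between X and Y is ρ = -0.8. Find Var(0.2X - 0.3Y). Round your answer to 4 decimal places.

Var(X) = (1.8)² = 3.24;  Var(Y) = (0.9)² = 0.81
Cov(X,Y) = ρ·SD(X)·SD(Y) = -0.8·1.8·0.9 = -1.296
Var(0.2X - 0.3Y) = (0.2)²·Var(X) + (-0.3)²·Var(Y) + 2·(0.2)·(-0.3)·Cov(X,Y)
= 0.04·3.24 + 0.09·0.81 + -0.12·-1.296 = 0.35802

0.3580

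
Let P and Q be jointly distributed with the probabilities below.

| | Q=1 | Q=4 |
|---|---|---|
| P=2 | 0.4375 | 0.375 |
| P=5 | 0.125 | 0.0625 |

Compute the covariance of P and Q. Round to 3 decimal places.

-0.176

E[P] = 2.5625,  E[Q] = 2.3125
E[PQ] = 5.75
Cov(P,Q) = E[PQ] − E[P]E[Q] = 5.75 − (2.5625)(2.3125) = -0.17578125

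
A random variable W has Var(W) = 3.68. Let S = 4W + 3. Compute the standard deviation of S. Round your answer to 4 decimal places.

Var(4W + 3) = (4)²·3.68 = 58.88
σ(S) = √58.88 ≈ 7.6733

7.6733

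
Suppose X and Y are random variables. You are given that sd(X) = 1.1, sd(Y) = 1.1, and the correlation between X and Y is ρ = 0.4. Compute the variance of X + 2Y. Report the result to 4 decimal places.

7.9860

Var(X) = (1.1)² = 1.21;  Var(Y) = (1.1)² = 1.21
Cov(X,Y) = ρ·sd(X)·sd(Y) = 0.4·1.1·1.1 = 0.484
Var(X + 2Y) = (1)²·Var(X) + (2)²·Var(Y) + 2·(1)·(2)·Cov(X,Y)
= 1·1.21 + 4·1.21 + 4·0.484 = 7.986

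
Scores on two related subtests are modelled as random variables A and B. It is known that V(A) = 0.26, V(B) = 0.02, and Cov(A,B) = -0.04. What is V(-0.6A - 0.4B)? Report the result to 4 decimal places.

V(-0.6A - 0.4B) = (-0.6)²·V(A) + (-0.4)²·V(B) + 2·(-0.6)·(-0.4)·Cov(A,B)
= 0.36·0.26 + 0.16·0.02 + 0.48·-0.04 = 0.0776

0.0776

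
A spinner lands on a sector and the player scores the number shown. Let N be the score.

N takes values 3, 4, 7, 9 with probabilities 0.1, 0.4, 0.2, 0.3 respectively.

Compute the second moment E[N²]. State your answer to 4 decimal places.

E[N²] = (3)²(0.1) + (4)²(0.4) + (7)²(0.2) + (9)²(0.3) = 41.4

41.4000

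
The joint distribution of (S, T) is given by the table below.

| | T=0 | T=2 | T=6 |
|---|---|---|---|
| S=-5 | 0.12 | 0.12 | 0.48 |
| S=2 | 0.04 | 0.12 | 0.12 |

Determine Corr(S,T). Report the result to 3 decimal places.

E[S] = -3.04,  E[T] = 4.08
E[ST] = -13.68
Cov(S,T) = E[ST] − E[S]E[T] = -13.68 − (-3.04)(4.08) = -1.2768
V(S) = 9.8784,  V(T) = 5.9136
ρ = -1.2768 / √(9.8784·5.9136) ≈ -0.167

-0.167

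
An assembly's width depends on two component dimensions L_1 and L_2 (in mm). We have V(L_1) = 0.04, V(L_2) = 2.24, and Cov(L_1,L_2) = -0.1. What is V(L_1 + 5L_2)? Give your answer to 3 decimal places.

V(L_1 + 5L_2) = (1)²·V(L_1) + (5)²·V(L_2) + 2·(1)·(5)·Cov(L_1,L_2)
= 1·0.04 + 25·2.24 + 10·-0.1 = 55.04

55.040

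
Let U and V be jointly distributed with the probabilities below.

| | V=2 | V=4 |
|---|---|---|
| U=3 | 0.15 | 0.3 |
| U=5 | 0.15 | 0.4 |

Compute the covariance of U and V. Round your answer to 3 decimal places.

0.060

E[U] = 4.1,  E[V] = 3.4
E[UV] = 14
Cov(U,V) = E[UV] − E[U]E[V] = 14 − (4.1)(3.4) = 0.06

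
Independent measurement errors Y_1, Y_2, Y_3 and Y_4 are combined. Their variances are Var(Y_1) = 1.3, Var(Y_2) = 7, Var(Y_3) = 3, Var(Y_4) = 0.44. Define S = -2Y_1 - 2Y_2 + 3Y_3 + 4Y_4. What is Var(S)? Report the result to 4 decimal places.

67.2400

By independence, Var(S) = (-2)²Var(Y_1) + (-2)²Var(Y_2) + (3)²Var(Y_3) + (4)²Var(Y_4)
= (-2)²·1.3 + (-2)²·7 + (3)²·3 + (4)²·0.44 = 67.24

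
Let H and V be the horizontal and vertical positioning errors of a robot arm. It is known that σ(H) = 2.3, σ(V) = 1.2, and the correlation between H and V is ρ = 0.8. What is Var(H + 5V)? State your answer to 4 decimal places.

Var(H) = (2.3)² = 5.29;  Var(V) = (1.2)² = 1.44
Cov(H,V) = ρ·σ(H)·σ(V) = 0.8·2.3·1.2 = 2.208
Var(H + 5V) = (1)²·Var(H) + (5)²·Var(V) + 2·(1)·(5)·Cov(H,V)
= 1·5.29 + 25·1.44 + 10·2.208 = 63.37

63.3700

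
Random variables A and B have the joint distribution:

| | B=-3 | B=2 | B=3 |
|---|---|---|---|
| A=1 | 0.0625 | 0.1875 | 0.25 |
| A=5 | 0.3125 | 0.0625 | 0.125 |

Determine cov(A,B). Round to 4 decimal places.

-2.7500

E[A] = 3,  E[B] = 0.5
E[AB] = -1.25
cov(A,B) = E[AB] − E[A]E[B] = -1.25 − (3)(0.5) = -2.75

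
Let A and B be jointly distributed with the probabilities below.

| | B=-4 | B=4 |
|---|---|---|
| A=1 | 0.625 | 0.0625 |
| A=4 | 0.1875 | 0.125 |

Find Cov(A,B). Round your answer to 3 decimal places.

1.594

E[A] = 1.9375,  E[B] = -2.5
E[AB] = -3.25
Cov(A,B) = E[AB] − E[A]E[B] = -3.25 − (1.9375)(-2.5) = 1.59375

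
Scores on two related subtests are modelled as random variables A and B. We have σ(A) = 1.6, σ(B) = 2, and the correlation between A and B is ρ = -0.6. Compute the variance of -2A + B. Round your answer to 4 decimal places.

21.9200

Var(A) = (1.6)² = 2.56;  Var(B) = (2)² = 4
Cov(A,B) = ρ·σ(A)·σ(B) = -0.6·1.6·2 = -1.92
Var(-2A + B) = (-2)²·Var(A) + (1)²·Var(B) + 2·(-2)·(1)·Cov(A,B)
= 4·2.56 + 1·4 + -4·-1.92 = 21.92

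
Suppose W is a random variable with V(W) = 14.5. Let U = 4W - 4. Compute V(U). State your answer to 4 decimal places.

232.0000

V(4W - 4) = (4)²·V(W) = 16·14.5 = 232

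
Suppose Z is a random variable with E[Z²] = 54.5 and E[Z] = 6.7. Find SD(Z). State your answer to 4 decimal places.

V(Z) = 54.5 − (6.7)² = 9.61
SD(Z) = √9.61 ≈ 3.1000

3.1000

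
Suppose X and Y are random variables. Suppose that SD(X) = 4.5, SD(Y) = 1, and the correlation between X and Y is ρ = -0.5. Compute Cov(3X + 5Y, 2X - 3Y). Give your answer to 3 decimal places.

var(X) = (4.5)² = 20.25;  var(Y) = (1)² = 1
Cov(X,Y) = ρ·SD(X)·SD(Y) = -0.5·4.5·1 = -2.25
Cov(3X + 5Y, 2X - 3Y) = (3)(2)var(X) + (5)(-3)var(Y) + [(3)(-3) + (5)(2)]Cov(X,Y)
= 6·20.25 + -15·1 + 1·-2.25 = 104.25

104.250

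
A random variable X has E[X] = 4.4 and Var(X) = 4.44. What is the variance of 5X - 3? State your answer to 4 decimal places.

111.0000

Var(5X - 3) = (5)²·Var(X) = 25·4.44 = 111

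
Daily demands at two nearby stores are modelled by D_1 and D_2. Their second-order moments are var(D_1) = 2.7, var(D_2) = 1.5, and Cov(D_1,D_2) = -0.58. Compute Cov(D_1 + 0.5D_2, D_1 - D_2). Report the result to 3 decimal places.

2.240

Cov(D_1 + 0.5D_2, D_1 - D_2) = (1)(1)var(D_1) + (0.5)(-1)var(D_2) + [(1)(-1) + (0.5)(1)]Cov(D_1,D_2)
= 1·2.7 + -0.5·1.5 + -0.5·-0.58 = 2.24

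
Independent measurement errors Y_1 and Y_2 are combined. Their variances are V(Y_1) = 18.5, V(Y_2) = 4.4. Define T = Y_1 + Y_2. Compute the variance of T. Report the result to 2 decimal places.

22.90

By independence, V(T) = (1)²V(Y_1) + (1)²V(Y_2)
= (1)²·18.5 + (1)²·4.4 = 22.9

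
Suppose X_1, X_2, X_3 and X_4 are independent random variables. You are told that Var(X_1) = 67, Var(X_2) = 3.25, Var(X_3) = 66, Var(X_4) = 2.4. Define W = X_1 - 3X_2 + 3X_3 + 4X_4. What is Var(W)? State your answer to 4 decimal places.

728.6500

By independence, Var(W) = (1)²Var(X_1) + (-3)²Var(X_2) + (3)²Var(X_3) + (4)²Var(X_4)
= (1)²·67 + (-3)²·3.25 + (3)²·66 + (4)²·2.4 = 728.65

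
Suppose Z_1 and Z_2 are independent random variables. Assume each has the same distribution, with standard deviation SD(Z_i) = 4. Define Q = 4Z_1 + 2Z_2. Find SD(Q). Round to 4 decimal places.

Var(Z_i) = (4)² = 16
By independence, Var(Q) = (4)²Var(Z_1) + (2)²Var(Z_2)
= (4)²·16 + (2)²·16 = 320
SD(Q) = √320 ≈ 17.8885

17.8885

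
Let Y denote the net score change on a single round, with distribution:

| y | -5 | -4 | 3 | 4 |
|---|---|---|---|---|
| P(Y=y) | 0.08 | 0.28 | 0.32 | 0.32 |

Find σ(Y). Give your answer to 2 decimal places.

E[Y] = (-5)(0.08) + (-4)(0.28) + (3)(0.32) + (4)(0.32) = 0.72
E[Y²] = (-5)²(0.08) + (-4)²(0.28) + (3)²(0.32) + (4)²(0.32) = 14.48
V(Y) = E[Y²] − (E[Y])² = 14.48 − (0.72)² = 13.9616
σ(Y) = √13.9616 ≈ 3.74

3.74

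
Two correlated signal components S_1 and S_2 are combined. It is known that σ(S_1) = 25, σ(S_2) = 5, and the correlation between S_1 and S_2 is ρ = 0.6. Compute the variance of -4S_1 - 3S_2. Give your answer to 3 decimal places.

V(S_1) = (25)² = 625;  V(S_2) = (5)² = 25
cov(S_1,S_2) = ρ·σ(S_1)·σ(S_2) = 0.6·25·5 = 75
V(-4S_1 - 3S_2) = (-4)²·V(S_1) + (-3)²·V(S_2) + 2·(-4)·(-3)·cov(S_1,S_2)
= 16·625 + 9·25 + 24·75 = 12025

12025.000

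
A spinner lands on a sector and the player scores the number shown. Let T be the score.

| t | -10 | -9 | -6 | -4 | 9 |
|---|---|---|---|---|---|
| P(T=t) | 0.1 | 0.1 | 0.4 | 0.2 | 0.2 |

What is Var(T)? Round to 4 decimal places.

41.0100

E[T] = (-10)(0.1) + (-9)(0.1) + (-6)(0.4) + (-4)(0.2) + (9)(0.2) = -3.3
E[T²] = (-10)²(0.1) + (-9)²(0.1) + (-6)²(0.4) + (-4)²(0.2) + (9)²(0.2) = 51.9
Var(T) = E[T²] − (E[T])² = 51.9 − (-3.3)² = 41.01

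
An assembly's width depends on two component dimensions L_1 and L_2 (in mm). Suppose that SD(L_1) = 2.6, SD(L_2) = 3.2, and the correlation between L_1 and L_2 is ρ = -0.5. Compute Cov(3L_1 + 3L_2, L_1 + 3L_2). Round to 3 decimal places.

Var(L_1) = (2.6)² = 6.76;  Var(L_2) = (3.2)² = 10.24
Cov(L_1,L_2) = ρ·SD(L_1)·SD(L_2) = -0.5·2.6·3.2 = -4.16
Cov(3L_1 + 3L_2, L_1 + 3L_2) = (3)(1)Var(L_1) + (3)(3)Var(L_2) + [(3)(3) + (3)(1)]Cov(L_1,L_2)
= 3·6.76 + 9·10.24 + 12·-4.16 = 62.52

62.520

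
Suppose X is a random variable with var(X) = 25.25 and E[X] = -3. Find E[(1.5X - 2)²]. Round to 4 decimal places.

99.0625

E[1.5X - 2] = 1.5·-3 − 2 = -6.5
var(1.5X - 2) = (1.5)²·25.25 = 56.8125
E[(1.5X - 2)²] = var((1.5X - 2)) + (E[(1.5X - 2)])² = 56.8125 + (-6.5)² = 99.0625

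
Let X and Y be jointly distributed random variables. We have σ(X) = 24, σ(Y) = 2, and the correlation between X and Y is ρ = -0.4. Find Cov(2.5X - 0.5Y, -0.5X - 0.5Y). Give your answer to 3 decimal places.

-699.800

Var(X) = (24)² = 576;  Var(Y) = (2)² = 4
Cov(X,Y) = ρ·σ(X)·σ(Y) = -0.4·24·2 = -19.2
Cov(2.5X - 0.5Y, -0.5X - 0.5Y) = (2.5)(-0.5)Var(X) + (-0.5)(-0.5)Var(Y) + [(2.5)(-0.5) + (-0.5)(-0.5)]Cov(X,Y)
= -1.25·576 + 0.25·4 + -1·-19.2 = -699.8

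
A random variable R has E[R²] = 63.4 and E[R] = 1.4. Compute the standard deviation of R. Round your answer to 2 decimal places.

Var(R) = 63.4 − (1.4)² = 61.44
SD(R) = √61.44 ≈ 7.84

7.84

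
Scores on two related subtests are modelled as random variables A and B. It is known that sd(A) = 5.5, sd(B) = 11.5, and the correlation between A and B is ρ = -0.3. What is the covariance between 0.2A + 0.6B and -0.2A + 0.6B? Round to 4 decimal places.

Var(A) = (5.5)² = 30.25;  Var(B) = (11.5)² = 132.25
Cov(A,B) = ρ·sd(A)·sd(B) = -0.3·5.5·11.5 = -18.975
Cov(0.2A + 0.6B, -0.2A + 0.6B) = (0.2)(-0.2)Var(A) + (0.6)(0.6)Var(B) + [(0.2)(0.6) + (0.6)(-0.2)]Cov(A,B)
= -0.04·30.25 + 0.36·132.25 + 0·-18.975 = 46.4

46.4000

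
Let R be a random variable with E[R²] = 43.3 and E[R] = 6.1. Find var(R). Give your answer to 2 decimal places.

6.09

var(R) = 43.3 − (6.1)² = 6.09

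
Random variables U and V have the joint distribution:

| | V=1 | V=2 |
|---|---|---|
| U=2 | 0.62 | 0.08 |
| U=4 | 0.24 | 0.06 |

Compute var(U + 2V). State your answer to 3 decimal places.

1.466

E[U] = 2.6,  E[V] = 1.14,  E[UV] = 3
var(U) = 7.6 − (2.6)² = 0.84;  var(V) = 1.42 − (1.14)² = 0.1204
Cov(U,V) = 3 − (2.6)(1.14) = 0.036
var(U + 2V) = (1)²·0.84 + (2)²·0.1204 + 2·(1)·(2)·0.036 = 1.4656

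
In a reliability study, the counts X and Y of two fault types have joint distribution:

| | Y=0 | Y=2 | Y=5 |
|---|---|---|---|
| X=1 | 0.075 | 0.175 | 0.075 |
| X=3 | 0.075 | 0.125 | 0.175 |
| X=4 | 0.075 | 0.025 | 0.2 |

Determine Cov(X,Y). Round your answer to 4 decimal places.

0.6150

E[X] = 2.65,  E[Y] = 2.9
E[XY] = 8.3
Cov(X,Y) = E[XY] − E[X]E[Y] = 8.3 − (2.65)(2.9) = 0.615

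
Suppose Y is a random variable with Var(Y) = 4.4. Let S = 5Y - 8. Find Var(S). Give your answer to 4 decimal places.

110.0000

Var(5Y - 8) = (5)²·Var(Y) = 25·4.4 = 110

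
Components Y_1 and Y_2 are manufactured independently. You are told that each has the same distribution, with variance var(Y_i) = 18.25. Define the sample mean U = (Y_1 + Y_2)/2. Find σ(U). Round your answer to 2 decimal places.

3.02

By independence, var(U) = (0.5)²var(Y_1) + (0.5)²var(Y_2)
= (0.5)²·18.25 + (0.5)²·18.25 = 9.125
σ(U) = √9.125 ≈ 3.02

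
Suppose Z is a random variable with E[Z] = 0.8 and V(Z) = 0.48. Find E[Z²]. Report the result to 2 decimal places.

1.12

E[Z²] = V(Z) + (E[Z])² = 0.48 + (0.8)² = 1.12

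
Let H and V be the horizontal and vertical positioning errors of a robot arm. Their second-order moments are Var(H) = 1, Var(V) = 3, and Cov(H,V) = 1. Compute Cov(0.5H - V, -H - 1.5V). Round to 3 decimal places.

Cov(0.5H - V, -H - 1.5V) = (0.5)(-1)Var(H) + (-1)(-1.5)Var(V) + [(0.5)(-1.5) + (-1)(-1)]Cov(H,V)
= -0.5·1 + 1.5·3 + 0.25·1 = 4.25

4.250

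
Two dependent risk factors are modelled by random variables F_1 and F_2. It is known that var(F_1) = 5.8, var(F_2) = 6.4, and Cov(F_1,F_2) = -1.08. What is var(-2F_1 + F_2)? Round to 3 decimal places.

33.920

var(-2F_1 + F_2) = (-2)²·var(F_1) + (1)²·var(F_2) + 2·(-2)·(1)·Cov(F_1,F_2)
= 4·5.8 + 1·6.4 + -4·-1.08 = 33.92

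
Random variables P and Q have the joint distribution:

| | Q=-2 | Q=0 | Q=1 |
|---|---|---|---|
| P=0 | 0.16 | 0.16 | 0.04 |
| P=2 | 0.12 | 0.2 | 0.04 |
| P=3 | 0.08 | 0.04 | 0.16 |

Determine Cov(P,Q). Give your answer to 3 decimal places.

0.349

E[P] = 1.56,  E[Q] = -0.48
E[PQ] = -0.4
Cov(P,Q) = E[PQ] − E[P]E[Q] = -0.4 − (1.56)(-0.48) = 0.3488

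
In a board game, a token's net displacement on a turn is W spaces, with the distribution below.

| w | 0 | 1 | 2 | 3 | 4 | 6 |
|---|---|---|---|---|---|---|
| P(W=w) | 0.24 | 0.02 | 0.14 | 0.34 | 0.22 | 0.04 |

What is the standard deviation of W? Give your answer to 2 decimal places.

1.63

E[W] = (0)(0.24) + (1)(0.02) + (2)(0.14) + (3)(0.34) + (4)(0.22) + (6)(0.04) = 2.44
E[W²] = (0)²(0.24) + (1)²(0.02) + (2)²(0.14) + (3)²(0.34) + (4)²(0.22) + (6)²(0.04) = 8.6
V(W) = E[W²] − (E[W])² = 8.6 − (2.44)² = 2.6464
SD(W) = √2.6464 ≈ 1.63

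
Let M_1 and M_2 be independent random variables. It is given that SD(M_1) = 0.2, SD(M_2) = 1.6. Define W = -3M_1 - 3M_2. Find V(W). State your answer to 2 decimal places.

V(M_1) = 0.04, V(M_2) = 2.56
By independence, V(W) = (-3)²V(M_1) + (-3)²V(M_2)
= (-3)²·0.04 + (-3)²·2.56 = 23.4

23.40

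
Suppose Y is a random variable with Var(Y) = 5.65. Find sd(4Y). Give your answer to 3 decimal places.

Var(4Y) = (4)²·5.65 = 90.4
sd(4Y) = √90.4 ≈ 9.508

9.508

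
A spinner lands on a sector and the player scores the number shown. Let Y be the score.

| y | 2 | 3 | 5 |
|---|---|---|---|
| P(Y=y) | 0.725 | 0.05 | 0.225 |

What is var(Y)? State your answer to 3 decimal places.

E[Y] = (2)(0.725) + (3)(0.05) + (5)(0.225) = 2.725
E[Y²] = (2)²(0.725) + (3)²(0.05) + (5)²(0.225) = 8.975
var(Y) = E[Y²] − (E[Y])² = 8.975 − (2.725)² = 1.549375

1.549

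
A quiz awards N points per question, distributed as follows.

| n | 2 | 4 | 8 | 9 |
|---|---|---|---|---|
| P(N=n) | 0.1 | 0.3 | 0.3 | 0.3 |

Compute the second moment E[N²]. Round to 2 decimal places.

48.70

E[N²] = (2)²(0.1) + (4)²(0.3) + (8)²(0.3) + (9)²(0.3) = 48.7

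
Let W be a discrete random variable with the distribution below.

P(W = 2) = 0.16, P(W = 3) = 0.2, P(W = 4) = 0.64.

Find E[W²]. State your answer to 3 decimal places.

E[W²] = (2)²(0.16) + (3)²(0.2) + (4)²(0.64) = 12.68

12.680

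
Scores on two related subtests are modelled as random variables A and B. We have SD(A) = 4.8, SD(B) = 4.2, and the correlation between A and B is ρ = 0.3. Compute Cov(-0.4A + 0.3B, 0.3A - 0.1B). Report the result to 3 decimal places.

-2.508

Var(A) = (4.8)² = 23.04;  Var(B) = (4.2)² = 17.64
Cov(A,B) = ρ·SD(A)·SD(B) = 0.3·4.8·4.2 = 6.048
Cov(-0.4A + 0.3B, 0.3A - 0.1B) = (-0.4)(0.3)Var(A) + (0.3)(-0.1)Var(B) + [(-0.4)(-0.1) + (0.3)(0.3)]Cov(A,B)
= -0.12·23.04 + -0.03·17.64 + 0.13·6.048 = -2.50776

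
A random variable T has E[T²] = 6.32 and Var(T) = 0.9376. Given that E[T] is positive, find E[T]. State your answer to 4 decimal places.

(E[T])² = E[T²] − Var(T) = 6.32 − 0.9376 = 5.3824
E[T] = √5.3824 = 2.32

2.3200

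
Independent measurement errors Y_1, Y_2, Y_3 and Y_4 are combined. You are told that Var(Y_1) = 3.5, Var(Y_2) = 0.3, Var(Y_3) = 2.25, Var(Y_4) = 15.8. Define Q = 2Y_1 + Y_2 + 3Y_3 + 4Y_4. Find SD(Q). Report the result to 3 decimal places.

16.951

By independence, Var(Q) = (2)²Var(Y_1) + (1)²Var(Y_2) + (3)²Var(Y_3) + (4)²Var(Y_4)
= (2)²·3.5 + (1)²·0.3 + (3)²·2.25 + (4)²·15.8 = 287.35
SD(Q) = √287.35 ≈ 16.951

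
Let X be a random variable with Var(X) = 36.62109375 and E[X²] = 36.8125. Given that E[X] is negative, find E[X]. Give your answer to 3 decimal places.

-0.438

(E[X])² = E[X²] − Var(X) = 36.8125 − 36.62109375 = 0.19140625
E[X] = −√0.19140625 = -0.4375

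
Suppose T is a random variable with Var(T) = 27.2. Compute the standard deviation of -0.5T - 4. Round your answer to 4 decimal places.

2.6077

Var(-0.5T - 4) = (-0.5)²·27.2 = 6.8
sd(-0.5T - 4) = √6.8 ≈ 2.6077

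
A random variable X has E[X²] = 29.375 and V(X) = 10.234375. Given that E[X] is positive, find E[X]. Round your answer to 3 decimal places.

4.375

(E[X])² = E[X²] − V(X) = 29.375 − 10.234375 = 19.140625
E[X] = √19.140625 = 4.375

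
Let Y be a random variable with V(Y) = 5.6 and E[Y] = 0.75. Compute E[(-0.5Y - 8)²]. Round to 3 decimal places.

E[-0.5Y - 8] = -0.5·0.75 − 8 = -8.375
V(-0.5Y - 8) = (-0.5)²·5.6 = 1.4
E[(-0.5Y - 8)²] = V((-0.5Y - 8)) + (E[(-0.5Y - 8)])² = 1.4 + (-8.375)² = 71.540625

71.541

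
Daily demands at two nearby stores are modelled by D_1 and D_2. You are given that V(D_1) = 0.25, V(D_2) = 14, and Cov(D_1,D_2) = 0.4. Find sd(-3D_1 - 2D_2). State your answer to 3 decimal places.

V(-3D_1 - 2D_2) = (-3)²·V(D_1) + (-2)²·V(D_2) + 2·(-3)·(-2)·Cov(D_1,D_2)
= 9·0.25 + 4·14 + 12·0.4 = 63.05
sd(-3D_1 - 2D_2) = √63.05 ≈ 7.940

7.940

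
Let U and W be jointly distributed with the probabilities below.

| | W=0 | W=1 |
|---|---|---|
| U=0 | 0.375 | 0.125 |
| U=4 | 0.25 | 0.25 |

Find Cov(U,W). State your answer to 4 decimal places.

E[U] = 2,  E[W] = 0.375
E[UW] = 1
Cov(U,W) = E[UW] − E[U]E[W] = 1 − (2)(0.375) = 0.25

0.2500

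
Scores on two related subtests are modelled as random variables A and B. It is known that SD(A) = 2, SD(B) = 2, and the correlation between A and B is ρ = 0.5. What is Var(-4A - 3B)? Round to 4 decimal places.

148.0000

Var(A) = (2)² = 4;  Var(B) = (2)² = 4
Cov(A,B) = ρ·SD(A)·SD(B) = 0.5·2·2 = 2
Var(-4A - 3B) = (-4)²·Var(A) + (-3)²·Var(B) + 2·(-4)·(-3)·Cov(A,B)
= 16·4 + 9·4 + 24·2 = 148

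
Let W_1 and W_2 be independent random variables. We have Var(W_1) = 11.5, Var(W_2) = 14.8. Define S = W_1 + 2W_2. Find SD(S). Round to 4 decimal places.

By independence, Var(S) = (1)²Var(W_1) + (2)²Var(W_2)
= (1)²·11.5 + (2)²·14.8 = 70.7
SD(S) = √70.7 ≈ 8.4083

8.4083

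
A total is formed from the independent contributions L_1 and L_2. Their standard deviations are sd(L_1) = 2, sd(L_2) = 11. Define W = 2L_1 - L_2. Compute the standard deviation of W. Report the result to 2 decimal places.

11.70

var(L_1) = 4, var(L_2) = 121
By independence, var(W) = (2)²var(L_1) + (-1)²var(L_2)
= (2)²·4 + (-1)²·121 = 137
sd(W) = √137 ≈ 11.70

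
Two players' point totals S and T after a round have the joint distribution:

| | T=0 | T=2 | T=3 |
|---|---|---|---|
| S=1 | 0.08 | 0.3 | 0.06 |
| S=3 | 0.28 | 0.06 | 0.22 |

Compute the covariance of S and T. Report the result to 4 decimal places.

E[S] = 2.12,  E[T] = 1.56
E[ST] = 3.12
cov(S,T) = E[ST] − E[S]E[T] = 3.12 − (2.12)(1.56) = -0.1872

-0.1872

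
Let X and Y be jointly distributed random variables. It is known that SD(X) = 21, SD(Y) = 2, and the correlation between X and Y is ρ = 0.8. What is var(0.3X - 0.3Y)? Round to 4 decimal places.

var(X) = (21)² = 441;  var(Y) = (2)² = 4
cov(X,Y) = ρ·SD(X)·SD(Y) = 0.8·21·2 = 33.6
var(0.3X - 0.3Y) = (0.3)²·var(X) + (-0.3)²·var(Y) + 2·(0.3)·(-0.3)·cov(X,Y)
= 0.09·441 + 0.09·4 + -0.18·33.6 = 34.002

34.0020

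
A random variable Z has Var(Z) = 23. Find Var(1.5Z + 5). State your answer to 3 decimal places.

51.750

Var(1.5Z + 5) = (1.5)²·Var(Z) = 2.25·23 = 51.75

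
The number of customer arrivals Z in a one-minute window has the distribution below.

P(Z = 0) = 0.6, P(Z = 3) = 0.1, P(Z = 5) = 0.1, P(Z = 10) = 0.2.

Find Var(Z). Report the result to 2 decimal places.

15.56

E[Z] = (0)(0.6) + (3)(0.1) + (5)(0.1) + (10)(0.2) = 2.8
E[Z²] = (0)²(0.6) + (3)²(0.1) + (5)²(0.1) + (10)²(0.2) = 23.4
Var(Z) = E[Z²] − (E[Z])² = 23.4 − (2.8)² = 15.56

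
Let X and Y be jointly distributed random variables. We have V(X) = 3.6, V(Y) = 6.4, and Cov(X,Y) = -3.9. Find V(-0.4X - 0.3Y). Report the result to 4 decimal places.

V(-0.4X - 0.3Y) = (-0.4)²·V(X) + (-0.3)²·V(Y) + 2·(-0.4)·(-0.3)·Cov(X,Y)
= 0.16·3.6 + 0.09·6.4 + 0.24·-3.9 = 0.216

0.2160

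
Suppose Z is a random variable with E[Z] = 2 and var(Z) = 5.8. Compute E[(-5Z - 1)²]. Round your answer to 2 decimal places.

266.00

E[-5Z - 1] = -5·2 − 1 = -11
var(-5Z - 1) = (-5)²·5.8 = 145
E[(-5Z - 1)²] = var((-5Z - 1)) + (E[(-5Z - 1)])² = 145 + (-11)² = 266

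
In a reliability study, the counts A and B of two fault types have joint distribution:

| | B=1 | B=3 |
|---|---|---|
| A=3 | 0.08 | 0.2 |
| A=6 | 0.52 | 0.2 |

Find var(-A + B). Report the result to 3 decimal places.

3.830

E[A] = 5.16,  E[B] = 1.8,  E[AB] = 8.76
var(A) = 28.44 − (5.16)² = 1.8144;  var(B) = 4.2 − (1.8)² = 0.96
Cov(A,B) = 8.76 − (5.16)(1.8) = -0.528
var(-A + B) = (-1)²·1.8144 + (1)²·0.96 + 2·(-1)·(1)·-0.528 = 3.8304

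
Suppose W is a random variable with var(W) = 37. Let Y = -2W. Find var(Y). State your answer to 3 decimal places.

148.000

var(-2W) = (-2)²·var(W) = 4·37 = 148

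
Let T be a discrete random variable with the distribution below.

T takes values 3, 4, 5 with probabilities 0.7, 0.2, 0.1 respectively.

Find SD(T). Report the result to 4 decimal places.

E[T] = (3)(0.7) + (4)(0.2) + (5)(0.1) = 3.4
E[T²] = (3)²(0.7) + (4)²(0.2) + (5)²(0.1) = 12
V(T) = E[T²] − (E[T])² = 12 − (3.4)² = 0.44
SD(T) = √0.44 ≈ 0.6633

0.6633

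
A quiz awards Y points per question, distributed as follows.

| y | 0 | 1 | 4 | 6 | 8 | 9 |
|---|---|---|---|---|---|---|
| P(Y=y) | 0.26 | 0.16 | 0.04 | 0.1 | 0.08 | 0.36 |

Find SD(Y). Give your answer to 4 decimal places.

E[Y] = (0)(0.26) + (1)(0.16) + (4)(0.04) + (6)(0.1) + (8)(0.08) + (9)(0.36) = 4.8
E[Y²] = (0)²(0.26) + (1)²(0.16) + (4)²(0.04) + (6)²(0.1) + (8)²(0.08) + (9)²(0.36) = 38.68
V(Y) = E[Y²] − (E[Y])² = 38.68 − (4.8)² = 15.64
SD(Y) = √15.64 ≈ 3.9547

3.9547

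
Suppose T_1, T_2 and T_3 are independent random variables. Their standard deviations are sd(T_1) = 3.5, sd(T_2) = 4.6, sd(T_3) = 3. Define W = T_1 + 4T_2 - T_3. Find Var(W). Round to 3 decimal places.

Var(T_1) = 12.25, Var(T_2) = 21.16, Var(T_3) = 9
By independence, Var(W) = (1)²Var(T_1) + (4)²Var(T_2) + (-1)²Var(T_3)
= (1)²·12.25 + (4)²·21.16 + (-1)²·9 = 359.81

359.810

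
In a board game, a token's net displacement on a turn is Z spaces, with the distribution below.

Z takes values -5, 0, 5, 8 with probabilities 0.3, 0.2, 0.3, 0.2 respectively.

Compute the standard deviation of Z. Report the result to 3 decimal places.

E[Z] = (-5)(0.3) + (0)(0.2) + (5)(0.3) + (8)(0.2) = 1.6
E[Z²] = (-5)²(0.3) + (0)²(0.2) + (5)²(0.3) + (8)²(0.2) = 27.8
var(Z) = E[Z²] − (E[Z])² = 27.8 − (1.6)² = 25.24
SD(Z) = √25.24 ≈ 5.024

5.024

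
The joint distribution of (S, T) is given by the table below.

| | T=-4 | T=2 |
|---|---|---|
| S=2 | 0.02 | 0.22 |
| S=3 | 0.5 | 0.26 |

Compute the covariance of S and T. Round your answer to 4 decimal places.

-0.6288

E[S] = 2.76,  E[T] = -1.12
E[ST] = -3.72
cov(S,T) = E[ST] − E[S]E[T] = -3.72 − (2.76)(-1.12) = -0.6288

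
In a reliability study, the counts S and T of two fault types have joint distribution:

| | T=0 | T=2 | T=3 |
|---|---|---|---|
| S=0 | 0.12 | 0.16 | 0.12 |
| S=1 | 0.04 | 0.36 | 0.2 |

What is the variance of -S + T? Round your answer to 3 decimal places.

0.960

E[S] = 0.6,  E[T] = 2,  E[ST] = 1.32
V(S) = 0.6 − (0.6)² = 0.24;  V(T) = 4.96 − (2)² = 0.96
Cov(S,T) = 1.32 − (0.6)(2) = 0.12
V(-S + T) = (-1)²·0.24 + (1)²·0.96 + 2·(-1)·(1)·0.12 = 0.96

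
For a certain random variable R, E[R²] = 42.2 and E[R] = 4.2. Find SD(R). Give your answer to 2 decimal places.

Var(R) = 42.2 − (4.2)² = 24.56
SD(R) = √24.56 ≈ 4.96

4.96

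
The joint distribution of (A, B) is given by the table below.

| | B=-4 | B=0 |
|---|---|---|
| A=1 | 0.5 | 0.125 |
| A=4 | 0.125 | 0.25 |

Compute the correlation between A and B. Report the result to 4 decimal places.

E[A] = 2.125,  E[B] = -2.5
E[AB] = -4
Cov(A,B) = E[AB] − E[A]E[B] = -4 − (2.125)(-2.5) = 1.3125
var(A) = 2.109375,  var(B) = 3.75
ρ = 1.3125 / √(2.109375·3.75) ≈ 0.4667

0.4667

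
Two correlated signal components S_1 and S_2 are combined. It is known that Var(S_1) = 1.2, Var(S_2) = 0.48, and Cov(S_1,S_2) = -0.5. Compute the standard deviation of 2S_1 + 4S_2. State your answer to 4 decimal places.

Var(2S_1 + 4S_2) = (2)²·Var(S_1) + (4)²·Var(S_2) + 2·(2)·(4)·Cov(S_1,S_2)
= 4·1.2 + 16·0.48 + 16·-0.5 = 4.48
σ(2S_1 + 4S_2) = √4.48 ≈ 2.1166

2.1166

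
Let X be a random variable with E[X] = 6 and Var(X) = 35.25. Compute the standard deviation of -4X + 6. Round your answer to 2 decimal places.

23.75

Var(-4X + 6) = (-4)²·35.25 = 564
SD(-4X + 6) = √564 ≈ 23.75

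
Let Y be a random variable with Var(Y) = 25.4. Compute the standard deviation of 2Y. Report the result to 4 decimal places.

10.0797

Var(2Y) = (2)²·25.4 = 101.6
sd(2Y) = √101.6 ≈ 10.0797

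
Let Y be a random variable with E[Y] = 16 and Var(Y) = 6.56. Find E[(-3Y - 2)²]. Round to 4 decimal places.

E[-3Y - 2] = -3·16 − 2 = -50
Var(-3Y - 2) = (-3)²·6.56 = 59.04
E[(-3Y - 2)²] = Var((-3Y - 2)) + (E[(-3Y - 2)])² = 59.04 + (-50)² = 2559.04

2559.0400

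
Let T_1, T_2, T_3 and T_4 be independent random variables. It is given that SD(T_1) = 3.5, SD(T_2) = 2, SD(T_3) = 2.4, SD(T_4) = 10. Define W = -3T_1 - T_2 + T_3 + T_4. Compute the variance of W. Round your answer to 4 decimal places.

Var(T_1) = 12.25, Var(T_2) = 4, Var(T_3) = 5.76, Var(T_4) = 100
By independence, Var(W) = (-3)²Var(T_1) + (-1)²Var(T_2) + (1)²Var(T_3) + (1)²Var(T_4)
= (-3)²·12.25 + (-1)²·4 + (1)²·5.76 + (1)²·100 = 220.01

220.0100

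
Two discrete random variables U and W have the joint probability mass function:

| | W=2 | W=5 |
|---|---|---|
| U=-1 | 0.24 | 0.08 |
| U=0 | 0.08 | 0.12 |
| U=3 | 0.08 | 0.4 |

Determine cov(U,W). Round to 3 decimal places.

E[U] = 1.12,  E[W] = 3.8
E[UW] = 5.6
cov(U,W) = E[UW] − E[U]E[W] = 5.6 − (1.12)(3.8) = 1.344

1.344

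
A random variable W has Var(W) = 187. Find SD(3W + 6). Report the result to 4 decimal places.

Var(3W + 6) = (3)²·187 = 1683
SD(3W + 6) = √1683 ≈ 41.0244

41.0244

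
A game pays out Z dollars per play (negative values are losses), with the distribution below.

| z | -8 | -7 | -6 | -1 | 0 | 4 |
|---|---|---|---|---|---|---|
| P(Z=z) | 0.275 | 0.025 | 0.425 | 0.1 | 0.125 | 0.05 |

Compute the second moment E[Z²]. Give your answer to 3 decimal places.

E[Z²] = (-8)²(0.275) + (-7)²(0.025) + (-6)²(0.425) + (-1)²(0.1) + (0)²(0.125) + (4)²(0.05) = 35.025

35.025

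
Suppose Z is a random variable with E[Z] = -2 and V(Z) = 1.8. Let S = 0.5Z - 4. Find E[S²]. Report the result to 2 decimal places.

E[0.5Z - 4] = 0.5·-2 − 4 = -5
V(0.5Z - 4) = (0.5)²·1.8 = 0.45
E[S²] = V(S) + (E[S])² = 0.45 + (-5)² = 25.45

25.45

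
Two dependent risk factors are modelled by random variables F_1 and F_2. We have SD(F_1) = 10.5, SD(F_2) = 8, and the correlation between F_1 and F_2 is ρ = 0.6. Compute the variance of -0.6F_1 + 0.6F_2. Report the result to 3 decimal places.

26.442

Var(F_1) = (10.5)² = 110.25;  Var(F_2) = (8)² = 64
cov(F_1,F_2) = ρ·SD(F_1)·SD(F_2) = 0.6·10.5·8 = 50.4
Var(-0.6F_1 + 0.6F_2) = (-0.6)²·Var(F_1) + (0.6)²·Var(F_2) + 2·(-0.6)·(0.6)·cov(F_1,F_2)
= 0.36·110.25 + 0.36·64 + -0.72·50.4 = 26.442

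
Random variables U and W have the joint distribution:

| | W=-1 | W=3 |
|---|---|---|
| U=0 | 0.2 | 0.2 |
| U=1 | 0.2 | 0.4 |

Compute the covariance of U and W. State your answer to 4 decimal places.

0.1600

E[U] = 0.6,  E[W] = 1.4
E[UW] = 1
Cov(U,W) = E[UW] − E[U]E[W] = 1 − (0.6)(1.4) = 0.16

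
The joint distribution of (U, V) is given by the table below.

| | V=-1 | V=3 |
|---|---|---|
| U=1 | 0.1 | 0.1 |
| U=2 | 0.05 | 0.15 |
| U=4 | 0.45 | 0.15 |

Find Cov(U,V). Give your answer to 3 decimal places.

-0.800

E[U] = 3,  E[V] = 0.6
E[UV] = 1
Cov(U,V) = E[UV] − E[U]E[V] = 1 − (3)(0.6) = -0.8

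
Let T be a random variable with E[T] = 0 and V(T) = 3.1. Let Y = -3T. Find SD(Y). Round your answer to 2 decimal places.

5.28

V(-3T) = (-3)²·3.1 = 27.9
SD(Y) = √27.9 ≈ 5.28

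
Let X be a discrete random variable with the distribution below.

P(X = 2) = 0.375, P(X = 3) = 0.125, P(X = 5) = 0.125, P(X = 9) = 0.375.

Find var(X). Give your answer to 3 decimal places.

E[X] = (2)(0.375) + (3)(0.125) + (5)(0.125) + (9)(0.375) = 5.125
E[X²] = (2)²(0.375) + (3)²(0.125) + (5)²(0.125) + (9)²(0.375) = 36.125
var(X) = E[X²] − (E[X])² = 36.125 − (5.125)² = 9.859375

9.859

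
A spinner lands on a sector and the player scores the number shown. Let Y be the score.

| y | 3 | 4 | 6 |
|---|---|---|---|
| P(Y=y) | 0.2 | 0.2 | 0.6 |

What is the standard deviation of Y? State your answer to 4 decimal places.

1.2649

E[Y] = (3)(0.2) + (4)(0.2) + (6)(0.6) = 5
E[Y²] = (3)²(0.2) + (4)²(0.2) + (6)²(0.6) = 26.6
V(Y) = E[Y²] − (E[Y])² = 26.6 − (5)² = 1.6
σ(Y) = √1.6 ≈ 1.2649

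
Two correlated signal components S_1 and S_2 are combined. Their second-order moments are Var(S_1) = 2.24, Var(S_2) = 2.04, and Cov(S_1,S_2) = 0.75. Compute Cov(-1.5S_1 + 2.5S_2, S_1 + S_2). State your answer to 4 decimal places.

Cov(-1.5S_1 + 2.5S_2, S_1 + S_2) = (-1.5)(1)Var(S_1) + (2.5)(1)Var(S_2) + [(-1.5)(1) + (2.5)(1)]Cov(S_1,S_2)
= -1.5·2.24 + 2.5·2.04 + 1·0.75 = 2.49

2.4900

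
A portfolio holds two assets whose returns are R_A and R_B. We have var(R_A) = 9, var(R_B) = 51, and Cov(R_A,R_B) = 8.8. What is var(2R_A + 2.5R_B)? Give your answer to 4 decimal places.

442.7500

var(2R_A + 2.5R_B) = (2)²·var(R_A) + (2.5)²·var(R_B) + 2·(2)·(2.5)·Cov(R_A,R_B)
= 4·9 + 6.25·51 + 10·8.8 = 442.75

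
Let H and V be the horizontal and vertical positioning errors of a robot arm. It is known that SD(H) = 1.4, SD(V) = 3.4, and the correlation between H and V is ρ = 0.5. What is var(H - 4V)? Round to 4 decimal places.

167.8800

var(H) = (1.4)² = 1.96;  var(V) = (3.4)² = 11.56
Cov(H,V) = ρ·SD(H)·SD(V) = 0.5·1.4·3.4 = 2.38
var(H - 4V) = (1)²·var(H) + (-4)²·var(V) + 2·(1)·(-4)·Cov(H,V)
= 1·1.96 + 16·11.56 + -8·2.38 = 167.88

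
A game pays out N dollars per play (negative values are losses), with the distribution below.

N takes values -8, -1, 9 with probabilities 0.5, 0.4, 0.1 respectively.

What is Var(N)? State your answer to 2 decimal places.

E[N] = (-8)(0.5) + (-1)(0.4) + (9)(0.1) = -3.5
E[N²] = (-8)²(0.5) + (-1)²(0.4) + (9)²(0.1) = 40.5
Var(N) = E[N²] − (E[N])² = 40.5 − (-3.5)² = 28.25

28.25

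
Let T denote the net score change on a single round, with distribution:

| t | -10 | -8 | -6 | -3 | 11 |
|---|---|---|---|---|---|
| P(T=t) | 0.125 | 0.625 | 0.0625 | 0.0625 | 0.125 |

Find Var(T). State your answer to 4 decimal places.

E[T] = (-10)(0.125) + (-8)(0.625) + (-6)(0.0625) + (-3)(0.0625) + (11)(0.125) = -5.4375
E[T²] = (-10)²(0.125) + (-8)²(0.625) + (-6)²(0.0625) + (-3)²(0.0625) + (11)²(0.125) = 70.4375
Var(T) = E[T²] − (E[T])² = 70.4375 − (-5.4375)² = 40.87109375

40.8711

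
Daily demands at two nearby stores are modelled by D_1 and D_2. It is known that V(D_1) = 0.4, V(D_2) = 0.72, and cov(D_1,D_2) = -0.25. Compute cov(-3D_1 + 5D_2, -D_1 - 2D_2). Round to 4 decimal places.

-6.2500

cov(-3D_1 + 5D_2, -D_1 - 2D_2) = (-3)(-1)V(D_1) + (5)(-2)V(D_2) + [(-3)(-2) + (5)(-1)]cov(D_1,D_2)
= 3·0.4 + -10·0.72 + 1·-0.25 = -6.25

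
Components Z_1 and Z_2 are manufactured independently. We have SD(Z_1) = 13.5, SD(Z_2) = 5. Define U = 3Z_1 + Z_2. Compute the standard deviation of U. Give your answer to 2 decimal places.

var(Z_1) = 182.25, var(Z_2) = 25
By independence, var(U) = (3)²var(Z_1) + (1)²var(Z_2)
= (3)²·182.25 + (1)²·25 = 1665.25
SD(U) = √1665.25 ≈ 40.81

40.81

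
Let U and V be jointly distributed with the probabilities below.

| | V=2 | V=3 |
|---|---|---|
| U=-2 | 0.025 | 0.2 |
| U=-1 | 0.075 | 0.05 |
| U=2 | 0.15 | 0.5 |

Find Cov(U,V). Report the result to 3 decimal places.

0.006

E[U] = 0.725,  E[V] = 2.75
E[UV] = 2
Cov(U,V) = E[UV] − E[U]E[V] = 2 − (0.725)(2.75) = 0.00625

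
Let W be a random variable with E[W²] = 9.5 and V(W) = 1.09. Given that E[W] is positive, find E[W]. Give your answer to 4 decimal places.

(E[W])² = E[W²] − V(W) = 9.5 − 1.09 = 8.41
E[W] = √8.41 = 2.9

2.9000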